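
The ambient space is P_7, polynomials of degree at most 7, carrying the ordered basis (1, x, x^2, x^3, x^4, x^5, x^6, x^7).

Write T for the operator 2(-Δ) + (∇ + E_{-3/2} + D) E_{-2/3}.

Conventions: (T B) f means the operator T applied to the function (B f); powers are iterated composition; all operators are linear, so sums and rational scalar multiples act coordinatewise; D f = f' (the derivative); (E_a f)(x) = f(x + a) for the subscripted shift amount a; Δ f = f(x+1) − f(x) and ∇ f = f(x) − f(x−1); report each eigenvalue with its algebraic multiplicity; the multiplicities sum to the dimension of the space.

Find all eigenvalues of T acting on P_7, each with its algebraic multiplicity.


λ = 1 (multiplicity 8)

image of 1: 1
image of x: x - 13/6
image of x^2: x^2 - (13/3)x - 35/36
image of x^3: x^3 - (13/2)x^2 - (35/12)x - 1405/216
image of x^4: x^4 - (26/3)x^3 - (35/6)x^2 - (1405/54)x + 14689/1296
image of x^5: x^5 - (65/6)x^4 - (175/18)x^3 - (7025/108)x^2 + (73445/1296)x - 280189/7776
image of x^6: x^6 - 13x^5 - (175/12)x^4 - (7025/54)x^3 + (73445/432)x^2 - (280189/1296)x + 3700729/46656
image of x^7: x^7 - (91/6)x^6 - (245/12)x^5 - (49175/216)x^4 + (514115/1296)x^3 - (1961323/2592)x^2 + (25905103/46656)x - 53152741/279936
the matrix is upper triangular; its diagonal is (1, 1, 1, 1, 1, 1, 1, 1)
for a triangular matrix the eigenvalues are the diagonal entries, with algebraic multiplicity their repetition count


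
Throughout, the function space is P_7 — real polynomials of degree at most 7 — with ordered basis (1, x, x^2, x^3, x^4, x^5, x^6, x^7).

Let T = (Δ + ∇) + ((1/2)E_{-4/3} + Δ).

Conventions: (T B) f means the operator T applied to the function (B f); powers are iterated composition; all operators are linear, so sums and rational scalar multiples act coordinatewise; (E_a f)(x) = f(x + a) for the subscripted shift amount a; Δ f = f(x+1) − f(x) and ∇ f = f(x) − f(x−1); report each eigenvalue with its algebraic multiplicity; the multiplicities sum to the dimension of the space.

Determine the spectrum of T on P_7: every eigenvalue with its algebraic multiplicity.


λ = 1/2 (multiplicity 8)

image of 1: 1/2
image of x: (1/2)x + 7/3
image of x^2: (1/2)x^2 + (14/3)x + 17/9
image of x^3: (1/2)x^3 + 7x^2 + (17/3)x + 49/27
image of x^4: (1/2)x^4 + (28/3)x^3 + (34/3)x^2 + (196/27)x + 209/81
image of x^5: (1/2)x^5 + (35/3)x^4 + (170/9)x^3 + (490/27)x^2 + (1045/81)x + 217/243
image of x^6: (1/2)x^6 + 14x^5 + (85/3)x^4 + (980/27)x^3 + (1045/27)x^2 + (434/81)x + 2777/729
image of x^7: (1/2)x^7 + (49/3)x^6 + (119/3)x^5 + (1715/27)x^4 + (7315/81)x^3 + (1519/81)x^2 + (19439/729)x - 1631/2187
the matrix is upper triangular; its diagonal is (1/2, 1/2, 1/2, 1/2, 1/2, 1/2, 1/2, 1/2)
for a triangular matrix the eigenvalues are the diagonal entries, with algebraic multiplicity their repetition count


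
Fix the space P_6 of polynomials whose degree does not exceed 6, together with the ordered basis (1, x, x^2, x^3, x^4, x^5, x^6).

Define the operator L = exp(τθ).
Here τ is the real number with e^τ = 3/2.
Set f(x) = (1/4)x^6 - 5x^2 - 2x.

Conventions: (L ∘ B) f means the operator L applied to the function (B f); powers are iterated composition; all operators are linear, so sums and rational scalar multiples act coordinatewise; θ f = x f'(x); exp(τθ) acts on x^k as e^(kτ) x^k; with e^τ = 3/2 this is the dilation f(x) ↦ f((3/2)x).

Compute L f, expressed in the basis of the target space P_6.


exp(τθ) x^k = e^(kτ) x^k; with e^τ = 3/2 this sends x^k to (3/2)^k x^k
x ↦ 3/2 x
x^2 ↦ 9/4 x^2
x^6 ↦ 729/64 x^6
applying this coordinatewise to f: exp(τθ) f = (729/256)x^6 - (45/4)x^2 - 3x

the result is g(x) = (729/256)x^6 - (45/4)x^2 - 3x


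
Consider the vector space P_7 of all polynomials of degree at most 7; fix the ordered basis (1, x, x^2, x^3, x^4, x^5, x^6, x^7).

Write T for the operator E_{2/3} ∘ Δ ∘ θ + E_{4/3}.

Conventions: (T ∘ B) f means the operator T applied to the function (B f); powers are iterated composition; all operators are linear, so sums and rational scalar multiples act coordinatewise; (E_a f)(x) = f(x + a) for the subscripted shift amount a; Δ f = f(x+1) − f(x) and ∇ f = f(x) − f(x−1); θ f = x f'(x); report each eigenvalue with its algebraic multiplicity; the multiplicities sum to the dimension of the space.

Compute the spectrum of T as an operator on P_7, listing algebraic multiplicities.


image of 1: 1
image of x: x + 7/3
image of x^2: x^2 + (20/3)x + 58/9
image of x^3: x^3 + 13x^2 + (79/3)x + 415/27
image of x^4: x^4 + (64/3)x^3 + (200/3)x^2 + (2128/27)x + 2692/81
image of x^5: x^5 + (95/3)x^4 + (1210/9)x^3 + (6490/27)x^2 + (16505/81)x + 16489/243
image of x^6: x^6 + 44x^5 + (710/3)x^4 + (15320/27)x^3 + (19550/27)x^2 + (39164/81)x + 97462/729
image of x^7: x^7 + (175/3)x^6 + (1141/3)x^5 + (30905/27)x^4 + (158165/81)x^3 + (158725/81)x^2 + (791161/729)x + 562363/2187
the matrix is upper triangular; its diagonal is (1, 1, 1, 1, 1, 1, 1, 1)
for a triangular matrix the eigenvalues are the diagonal entries, with algebraic multiplicity their repetition count

λ = 1 (multiplicity 8)


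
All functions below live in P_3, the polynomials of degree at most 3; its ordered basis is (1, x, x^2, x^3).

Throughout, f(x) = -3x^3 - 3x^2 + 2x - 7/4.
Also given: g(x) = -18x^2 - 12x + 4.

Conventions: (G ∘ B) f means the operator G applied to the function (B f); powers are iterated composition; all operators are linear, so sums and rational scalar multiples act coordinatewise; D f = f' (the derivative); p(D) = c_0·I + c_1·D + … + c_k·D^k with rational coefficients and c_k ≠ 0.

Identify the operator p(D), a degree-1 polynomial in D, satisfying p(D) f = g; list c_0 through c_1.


D^0 f = -3x^3 - 3x^2 + 2x - 7/4
D^1 f = -9x^2 - 6x + 2
matching coefficients of g against c_0 f + c_1 Df + … from the top degree down determines the c_i
solution: c_0 = 0, c_1 = 2

p(D) = 2·D, i.e. c_0 = 0, c_1 = 2


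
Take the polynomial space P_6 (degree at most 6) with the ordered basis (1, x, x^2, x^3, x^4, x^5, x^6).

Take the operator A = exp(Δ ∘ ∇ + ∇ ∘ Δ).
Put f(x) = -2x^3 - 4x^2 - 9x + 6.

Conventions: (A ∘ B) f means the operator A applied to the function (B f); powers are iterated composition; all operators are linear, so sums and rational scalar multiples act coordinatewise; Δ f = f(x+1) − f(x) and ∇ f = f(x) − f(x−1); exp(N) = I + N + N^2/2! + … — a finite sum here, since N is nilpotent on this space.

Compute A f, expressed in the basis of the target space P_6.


order-1 term: -24x - 16
the series for exp(Δ ∘ ∇ + ∇ ∘ Δ) f terminates at order 1
exp(Δ ∘ ∇ + ∇ ∘ Δ) f = -2x^3 - 4x^2 - 33x - 10

the result is g(x) = -2x^3 - 4x^2 - 33x - 10


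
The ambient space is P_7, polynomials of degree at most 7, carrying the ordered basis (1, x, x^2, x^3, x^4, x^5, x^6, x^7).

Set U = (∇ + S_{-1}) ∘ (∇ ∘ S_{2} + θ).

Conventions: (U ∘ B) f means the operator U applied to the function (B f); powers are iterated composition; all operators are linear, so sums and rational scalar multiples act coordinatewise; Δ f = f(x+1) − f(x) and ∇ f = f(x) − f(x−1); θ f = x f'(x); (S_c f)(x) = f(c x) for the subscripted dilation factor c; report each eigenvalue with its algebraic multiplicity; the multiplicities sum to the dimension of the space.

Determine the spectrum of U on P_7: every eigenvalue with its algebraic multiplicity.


image of 1: 0
image of x: -x + 3
image of x^2: 2x^2 - 4x + 2
image of x^3: -3x^3 + 33x^2 + 63x - 37
image of x^4: 4x^4 - 48x^3 + 72x^2 - 432x + 204
image of x^5: -5x^5 + 185x^4 + 910x^3 - 1550x^2 + 2375x - 923
image of x^6: 6x^6 - 348x^5 + 870x^4 - 8840x^3 + 12390x^2 - 11868x + 3898
image of x^7: -7x^7 + 945x^6 + 7917x^5 - 22155x^4 + 66955x^3 - 77805x^2 + 56399x - 15993
the matrix is upper triangular; its diagonal is (0, -1, 2, -3, 4, -5, 6, -7)
for a triangular matrix the eigenvalues are the diagonal entries, with algebraic multiplicity their repetition count

λ = -7 (multiplicity 1), λ = -5 (multiplicity 1), λ = -3 (multiplicity 1), λ = -1 (multiplicity 1), λ = 0 (multiplicity 1), λ = 2 (multiplicity 1), λ = 4 (multiplicity 1), λ = 6 (multiplicity 1)


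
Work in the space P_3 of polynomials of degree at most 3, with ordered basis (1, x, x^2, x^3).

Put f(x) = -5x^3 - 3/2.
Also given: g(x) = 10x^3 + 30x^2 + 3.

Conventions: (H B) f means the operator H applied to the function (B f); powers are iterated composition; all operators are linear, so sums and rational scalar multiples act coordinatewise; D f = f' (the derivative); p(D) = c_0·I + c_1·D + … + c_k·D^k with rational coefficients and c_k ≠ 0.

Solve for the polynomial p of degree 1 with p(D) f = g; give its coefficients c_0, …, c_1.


D^0 f = -5x^3 - 3/2
D^1 f = -15x^2
matching coefficients of g against c_0 f + c_1 Df + … from the top degree down determines the c_i
solution: c_0 = -2, c_1 = -2

c_0 = -2, c_1 = -2


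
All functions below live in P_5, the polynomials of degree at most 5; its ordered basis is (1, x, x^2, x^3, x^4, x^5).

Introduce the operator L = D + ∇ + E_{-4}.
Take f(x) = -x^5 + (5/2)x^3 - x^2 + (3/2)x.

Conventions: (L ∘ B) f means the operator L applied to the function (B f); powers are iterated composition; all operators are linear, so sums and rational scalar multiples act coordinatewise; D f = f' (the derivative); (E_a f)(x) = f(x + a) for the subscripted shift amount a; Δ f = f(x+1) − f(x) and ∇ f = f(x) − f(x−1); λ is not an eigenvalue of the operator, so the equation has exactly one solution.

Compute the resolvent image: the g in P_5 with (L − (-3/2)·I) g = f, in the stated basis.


the result is g(x) = -(2/5)x^5 - (8/5)x^4 + (497/25)x^3 + (514/125)x^2 - (192463/625)x + 717098/3125

write g with unknown coordinates in the stated basis and equate coefficients in (L − (-3/2)·I) g = f
solving from the highest basis element down gives g = -(2/5)x^5 - (8/5)x^4 + (497/25)x^3 + (514/125)x^2 - (192463/625)x + 717098/3125
check: L g = -(2/5)x^5 + (12/5)x^4 - (683/25)x^3 - (896/125)x^2 + (289632/625)x - 1075647/3125
so L g − (-3/2)·g = -x^5 + (5/2)x^3 - x^2 + (3/2)x = f ✓


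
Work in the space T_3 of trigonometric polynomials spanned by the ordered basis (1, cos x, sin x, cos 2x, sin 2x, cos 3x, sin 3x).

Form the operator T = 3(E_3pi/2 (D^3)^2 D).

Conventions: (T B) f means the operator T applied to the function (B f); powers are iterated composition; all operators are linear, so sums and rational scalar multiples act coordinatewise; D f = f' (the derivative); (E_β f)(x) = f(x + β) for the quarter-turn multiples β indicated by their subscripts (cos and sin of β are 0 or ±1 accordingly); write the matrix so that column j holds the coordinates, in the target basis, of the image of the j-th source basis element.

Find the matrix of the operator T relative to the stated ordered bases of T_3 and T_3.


the matrix is [[0, 0, 0, 0, 0, 0, 0]; [0, -3, 0, 0, 0, 0, 0]; [0, 0, -3, 0, 0, 0, 0]; [0, 0, 0, 0, 384, 0, 0]; [0, 0, 0, -384, 0, 0, 0]; [0, 0, 0, 0, 0, 6561, 0]; [0, 0, 0, 0, 0, 0, 6561]] (rows listed top to bottom)

image of 1: 0
image of cos x: -3cos x
image of sin x: -3sin x
image of cos 2x: -384sin 2x
image of sin 2x: 384cos 2x
image of cos 3x: 6561cos 3x
image of sin 3x: 6561sin 3x
each image's coordinates form column j of the matrix


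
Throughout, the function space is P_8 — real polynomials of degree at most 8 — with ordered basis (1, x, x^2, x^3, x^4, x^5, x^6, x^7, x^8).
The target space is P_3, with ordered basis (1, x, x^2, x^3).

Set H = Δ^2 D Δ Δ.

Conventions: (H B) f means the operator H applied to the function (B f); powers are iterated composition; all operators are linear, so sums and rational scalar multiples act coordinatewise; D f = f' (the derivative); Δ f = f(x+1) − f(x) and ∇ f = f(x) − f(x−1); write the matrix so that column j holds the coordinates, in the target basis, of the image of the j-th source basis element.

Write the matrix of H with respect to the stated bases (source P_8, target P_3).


the matrix is [[0, 0, 0, 0, 0, 120, 1440, 10920, 67200]; [0, 0, 0, 0, 0, 0, 720, 10080, 87360]; [0, 0, 0, 0, 0, 0, 0, 2520, 40320]; [0, 0, 0, 0, 0, 0, 0, 0, 6720]] (rows listed top to bottom)

image of 1: 0
image of x: 0
image of x^2: 0
image of x^3: 0
image of x^4: 0
image of x^5: 120
image of x^6: 720x + 1440
image of x^7: 2520x^2 + 10080x + 10920
image of x^8: 6720x^3 + 40320x^2 + 87360x + 67200
each image's coordinates form column j of the matrix


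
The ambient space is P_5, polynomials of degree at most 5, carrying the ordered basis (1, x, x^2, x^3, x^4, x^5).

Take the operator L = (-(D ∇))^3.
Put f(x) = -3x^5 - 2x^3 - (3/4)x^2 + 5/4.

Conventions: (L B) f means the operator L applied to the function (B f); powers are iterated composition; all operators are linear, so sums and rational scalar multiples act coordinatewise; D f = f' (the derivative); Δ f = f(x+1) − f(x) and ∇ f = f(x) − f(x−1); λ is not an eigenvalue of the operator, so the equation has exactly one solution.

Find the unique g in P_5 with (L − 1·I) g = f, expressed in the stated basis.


the image equals g(x) = 3x^5 + 2x^3 + (3/4)x^2 - 5/4

write g with unknown coordinates in the stated basis and equate coefficients in (L − 1·I) g = f
solving from the highest basis element down gives g = 3x^5 + 2x^3 + (3/4)x^2 - 5/4
check: L g = 0
so L g − 1·g = -3x^5 - 2x^3 - (3/4)x^2 + 5/4 = f ✓


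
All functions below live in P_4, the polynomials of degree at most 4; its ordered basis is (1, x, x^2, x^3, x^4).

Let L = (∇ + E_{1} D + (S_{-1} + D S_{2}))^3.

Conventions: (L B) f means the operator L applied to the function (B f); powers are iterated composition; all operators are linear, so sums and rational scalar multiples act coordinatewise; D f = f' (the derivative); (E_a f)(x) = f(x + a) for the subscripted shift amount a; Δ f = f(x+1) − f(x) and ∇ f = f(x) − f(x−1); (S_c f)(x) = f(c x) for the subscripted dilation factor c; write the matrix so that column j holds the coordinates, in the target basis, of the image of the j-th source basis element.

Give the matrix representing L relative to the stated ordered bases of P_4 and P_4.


image of 1: 1
image of x: -x + 4
image of x^2: x^2 + 12x + 51
image of x^3: -x^3 + 30x^2 - 351x + 1462
image of x^4: x^4 + 72x^3 + 2178x^2 + 25792x + 3691
each image's coordinates form column j of the matrix

the matrix is [[1, 4, 51, 1462, 3691]; [0, -1, 12, -351, 25792]; [0, 0, 1, 30, 2178]; [0, 0, 0, -1, 72]; [0, 0, 0, 0, 1]] (rows listed top to bottom)


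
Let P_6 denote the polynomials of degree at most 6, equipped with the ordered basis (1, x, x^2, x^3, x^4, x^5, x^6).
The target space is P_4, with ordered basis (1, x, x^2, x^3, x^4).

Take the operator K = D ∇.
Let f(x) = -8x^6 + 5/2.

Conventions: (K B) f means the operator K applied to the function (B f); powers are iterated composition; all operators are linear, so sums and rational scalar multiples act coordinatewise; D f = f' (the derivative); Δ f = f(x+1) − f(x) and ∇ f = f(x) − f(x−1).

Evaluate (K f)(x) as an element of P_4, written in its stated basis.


g(x) = -240x^4 + 480x^3 - 480x^2 + 240x - 48

∇ f = -48x^5 + 120x^4 - 160x^3 + 120x^2 - 48x + 8
D ∇ f = -240x^4 + 480x^3 - 480x^2 + 240x - 48


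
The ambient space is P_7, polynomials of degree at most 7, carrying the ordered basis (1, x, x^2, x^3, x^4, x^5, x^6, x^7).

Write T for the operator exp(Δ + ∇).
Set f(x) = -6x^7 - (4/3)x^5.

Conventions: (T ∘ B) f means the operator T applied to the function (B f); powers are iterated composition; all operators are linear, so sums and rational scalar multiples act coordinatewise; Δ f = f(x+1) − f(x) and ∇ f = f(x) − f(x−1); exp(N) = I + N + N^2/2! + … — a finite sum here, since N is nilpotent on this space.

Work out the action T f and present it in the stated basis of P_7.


the result is g(x) = -6x^7 - 84x^6 - (1516/3)x^5 - (6340/3)x^4 - (20320/3)x^3 - (43492/3)x^2 - (57088/3)x - 12020

order-1 term: -84x^6 - (1300/3)x^4 - (836/3)x^2 - 44/3
order-2 term: -504x^5 - (10240/3)x^3 - (8384/3)x
order-3 term: -1680x^4 - (30560/3)x^2 - 13424/3
order-4 term: -3360x^3 - (40640/3)x
order-5 term: -4032x^2 - 20288/3
order-6 term: -2688x
order-7 term: -768
the series for exp(Δ + ∇) f terminates at order 7
exp(Δ + ∇) f = -6x^7 - 84x^6 - (1516/3)x^5 - (6340/3)x^4 - (20320/3)x^3 - (43492/3)x^2 - (57088/3)x - 12020


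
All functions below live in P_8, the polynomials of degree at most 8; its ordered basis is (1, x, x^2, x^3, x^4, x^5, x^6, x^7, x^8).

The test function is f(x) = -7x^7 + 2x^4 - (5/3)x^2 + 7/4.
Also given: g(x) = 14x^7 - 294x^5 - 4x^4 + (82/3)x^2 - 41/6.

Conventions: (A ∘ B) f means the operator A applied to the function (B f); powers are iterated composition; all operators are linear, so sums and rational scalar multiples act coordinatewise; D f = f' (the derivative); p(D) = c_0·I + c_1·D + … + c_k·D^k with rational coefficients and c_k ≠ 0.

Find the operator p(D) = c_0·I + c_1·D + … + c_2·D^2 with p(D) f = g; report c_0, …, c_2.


p(D) = -2·I + D^2, i.e. c_0 = -2, c_1 = 0, c_2 = 1

D^0 f = -7x^7 + 2x^4 - (5/3)x^2 + 7/4
D^1 f = -49x^6 + 8x^3 - (10/3)x
D^2 f = -294x^5 + 24x^2 - 10/3
matching coefficients of g against c_0 f + c_1 Df + … from the top degree down determines the c_i
solution: c_0 = -2, c_1 = 0, c_2 = 1


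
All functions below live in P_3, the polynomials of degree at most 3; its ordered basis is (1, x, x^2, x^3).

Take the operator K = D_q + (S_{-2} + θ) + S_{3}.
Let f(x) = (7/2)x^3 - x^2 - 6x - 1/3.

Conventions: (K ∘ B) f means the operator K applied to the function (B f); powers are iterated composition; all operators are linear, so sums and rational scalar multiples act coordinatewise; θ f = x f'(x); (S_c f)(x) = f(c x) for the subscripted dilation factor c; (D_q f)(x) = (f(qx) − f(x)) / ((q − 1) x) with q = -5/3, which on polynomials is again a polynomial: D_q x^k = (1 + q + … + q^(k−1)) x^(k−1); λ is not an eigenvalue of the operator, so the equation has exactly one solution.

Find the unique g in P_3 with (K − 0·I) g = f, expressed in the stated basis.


write g with unknown coordinates in the stated basis and equate coefficients in (K − 0·I) g = f
solving from the highest basis element down gives g = (7/44)x^3 - (529/5940)x^2 - (53989/17820)x + 48049/35640
check: K g = (7/2)x^3 - x^2 - 6x - 1/3
so K g − 0·g = (7/2)x^3 - x^2 - 6x - 1/3 = f ✓

the result is g(x) = (7/44)x^3 - (529/5940)x^2 - (53989/17820)x + 48049/35640


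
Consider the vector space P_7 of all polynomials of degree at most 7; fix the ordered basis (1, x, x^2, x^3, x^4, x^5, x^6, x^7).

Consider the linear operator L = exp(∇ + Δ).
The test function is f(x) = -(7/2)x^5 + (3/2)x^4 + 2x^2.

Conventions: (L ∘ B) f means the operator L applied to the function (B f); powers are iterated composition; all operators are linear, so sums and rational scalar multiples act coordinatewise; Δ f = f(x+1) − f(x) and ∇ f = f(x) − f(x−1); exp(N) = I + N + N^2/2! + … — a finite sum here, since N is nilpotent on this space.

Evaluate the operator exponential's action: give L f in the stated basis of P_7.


order-1 term: -35x^4 + 12x^3 - 70x^2 + 20x - 7
order-2 term: -140x^3 + 36x^2 - 280x + 32
order-3 term: -280x^2 + 48x - 280
order-4 term: -280x + 24
order-5 term: -112
the series for exp(∇ + Δ) f terminates at order 5
exp(∇ + Δ) f = -(7/2)x^5 - (67/2)x^4 - 128x^3 - 312x^2 - 492x - 343

the image equals g(x) = -(7/2)x^5 - (67/2)x^4 - 128x^3 - 312x^2 - 492x - 343


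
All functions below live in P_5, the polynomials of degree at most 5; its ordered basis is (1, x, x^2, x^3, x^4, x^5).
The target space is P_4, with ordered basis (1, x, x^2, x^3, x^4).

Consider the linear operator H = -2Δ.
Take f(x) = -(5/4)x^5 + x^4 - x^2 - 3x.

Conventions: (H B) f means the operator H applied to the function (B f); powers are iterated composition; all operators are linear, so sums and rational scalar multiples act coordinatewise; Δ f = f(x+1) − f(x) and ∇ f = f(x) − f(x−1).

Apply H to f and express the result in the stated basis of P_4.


the image equals g(x) = (25/2)x^4 + 17x^3 + 13x^2 + (17/2)x + 17/2

Δ f = -(25/4)x^4 - (17/2)x^3 - (13/2)x^2 - (17/4)x - 17/4
(-2Δ) f = (25/2)x^4 + 17x^3 + 13x^2 + (17/2)x + 17/2


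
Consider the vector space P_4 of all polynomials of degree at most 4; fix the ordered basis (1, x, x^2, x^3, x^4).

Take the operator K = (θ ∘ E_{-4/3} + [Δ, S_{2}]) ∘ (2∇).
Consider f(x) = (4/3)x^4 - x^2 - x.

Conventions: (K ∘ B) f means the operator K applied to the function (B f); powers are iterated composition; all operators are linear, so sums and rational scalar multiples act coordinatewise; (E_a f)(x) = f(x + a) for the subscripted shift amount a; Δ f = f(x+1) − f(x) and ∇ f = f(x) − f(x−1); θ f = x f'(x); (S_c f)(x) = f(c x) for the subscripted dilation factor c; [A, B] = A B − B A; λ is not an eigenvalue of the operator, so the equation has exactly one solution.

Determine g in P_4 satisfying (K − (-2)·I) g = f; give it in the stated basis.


write g with unknown coordinates in the stated basis and equate coefficients in (K − (-2)·I) g = f
solving from the highest basis element down gives g = (2/3)x^4 - 8x^3 + (269/6)x^2 - (2551/18)x - 51
check: K g = 16x^3 - (272/3)x^2 + (2542/9)x + 102
so K g − (-2)·g = (4/3)x^4 - x^2 - x = f ✓

the image equals g(x) = (2/3)x^4 - 8x^3 + (269/6)x^2 - (2551/18)x - 51


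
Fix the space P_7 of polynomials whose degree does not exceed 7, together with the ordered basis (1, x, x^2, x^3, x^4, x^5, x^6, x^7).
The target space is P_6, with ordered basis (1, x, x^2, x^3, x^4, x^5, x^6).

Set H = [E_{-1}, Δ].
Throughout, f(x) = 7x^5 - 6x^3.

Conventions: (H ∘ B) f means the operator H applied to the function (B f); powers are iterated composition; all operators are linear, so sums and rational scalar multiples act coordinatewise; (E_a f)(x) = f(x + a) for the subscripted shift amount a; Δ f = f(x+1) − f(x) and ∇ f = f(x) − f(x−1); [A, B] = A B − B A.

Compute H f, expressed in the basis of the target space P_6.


g(x) = 0

Δ f = 35x^4 + 70x^3 + 52x^2 + 17x + 1
E_{-1} Δ f = 35x^4 - 70x^3 + 52x^2 - 17x + 1
E_{-1} f = 7x^5 - 35x^4 + 64x^3 - 52x^2 + 17x - 1
Δ E_{-1} f = 35x^4 - 70x^3 + 52x^2 - 17x + 1
[E_{-1}, Δ] f = 0


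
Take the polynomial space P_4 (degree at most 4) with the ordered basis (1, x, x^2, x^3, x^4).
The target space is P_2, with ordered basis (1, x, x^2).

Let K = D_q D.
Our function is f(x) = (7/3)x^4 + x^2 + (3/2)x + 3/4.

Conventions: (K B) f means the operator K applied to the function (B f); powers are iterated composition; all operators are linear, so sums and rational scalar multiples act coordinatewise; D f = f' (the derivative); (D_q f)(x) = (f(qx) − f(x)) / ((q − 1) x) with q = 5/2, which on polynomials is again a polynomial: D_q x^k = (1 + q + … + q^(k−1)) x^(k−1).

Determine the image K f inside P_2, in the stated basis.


D f = (28/3)x^3 + 2x + 3/2
D_q D f = 91x^2 + 2

the result is g(x) = 91x^2 + 2


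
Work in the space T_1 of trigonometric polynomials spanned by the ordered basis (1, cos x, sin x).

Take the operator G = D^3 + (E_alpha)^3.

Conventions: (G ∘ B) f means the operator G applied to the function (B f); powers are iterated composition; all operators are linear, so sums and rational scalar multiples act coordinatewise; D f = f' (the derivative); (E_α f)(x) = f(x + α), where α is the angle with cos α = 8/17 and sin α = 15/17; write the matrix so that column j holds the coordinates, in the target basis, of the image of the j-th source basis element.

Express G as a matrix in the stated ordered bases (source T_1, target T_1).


image of 1: 1
image of cos x: -(4888/4913)cos x + (5408/4913)sin x
image of sin x: -(5408/4913)cos x - (4888/4913)sin x
each image's coordinates form column j of the matrix

the matrix is [[1, 0, 0]; [0, -4888/4913, -5408/4913]; [0, 5408/4913, -4888/4913]] (rows listed top to bottom)


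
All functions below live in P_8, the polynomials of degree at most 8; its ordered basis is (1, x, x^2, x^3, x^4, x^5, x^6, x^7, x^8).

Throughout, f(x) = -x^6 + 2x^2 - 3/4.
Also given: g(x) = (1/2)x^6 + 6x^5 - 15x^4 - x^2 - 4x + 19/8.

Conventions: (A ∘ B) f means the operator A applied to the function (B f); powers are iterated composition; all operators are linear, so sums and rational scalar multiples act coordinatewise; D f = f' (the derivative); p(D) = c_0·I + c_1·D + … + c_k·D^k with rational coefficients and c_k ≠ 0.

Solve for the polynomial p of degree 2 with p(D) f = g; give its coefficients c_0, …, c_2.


c_0 = -1/2, c_1 = -1, c_2 = 1/2

D^0 f = -x^6 + 2x^2 - 3/4
D^1 f = -6x^5 + 4x
D^2 f = -30x^4 + 4
matching coefficients of g against c_0 f + c_1 Df + … from the top degree down determines the c_i
solution: c_0 = -1/2, c_1 = -1, c_2 = 1/2


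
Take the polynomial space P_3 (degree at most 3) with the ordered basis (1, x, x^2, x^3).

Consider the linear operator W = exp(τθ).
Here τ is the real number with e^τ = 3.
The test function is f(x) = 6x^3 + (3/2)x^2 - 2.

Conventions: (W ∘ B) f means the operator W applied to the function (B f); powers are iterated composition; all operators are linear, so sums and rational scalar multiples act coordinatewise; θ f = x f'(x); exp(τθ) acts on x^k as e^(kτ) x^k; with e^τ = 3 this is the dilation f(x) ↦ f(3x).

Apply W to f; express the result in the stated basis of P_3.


exp(τθ) x^k = e^(kτ) x^k; with e^τ = 3 this sends x^k to 3^k x^k
x^2 ↦ 9 x^2
x^3 ↦ 27 x^3
applying this coordinatewise to f: exp(τθ) f = 162x^3 + (27/2)x^2 - 2

g(x) = 162x^3 + (27/2)x^2 - 2


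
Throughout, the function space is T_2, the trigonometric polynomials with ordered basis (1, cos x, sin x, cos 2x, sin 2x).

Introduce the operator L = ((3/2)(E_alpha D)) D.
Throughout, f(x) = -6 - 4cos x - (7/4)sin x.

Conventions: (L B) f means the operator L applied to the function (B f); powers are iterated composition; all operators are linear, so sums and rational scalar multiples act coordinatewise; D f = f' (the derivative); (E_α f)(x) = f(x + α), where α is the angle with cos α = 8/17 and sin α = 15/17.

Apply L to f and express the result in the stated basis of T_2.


D f = -(7/4)cos x + 4sin x
D D f = 4cos x + (7/4)sin x
E_alpha D D f = (233/68)cos x - (46/17)sin x
((3/2)(E_alpha D)) D f = (699/136)cos x - (69/17)sin x

g(x) = (699/136)cos x - (69/17)sin x


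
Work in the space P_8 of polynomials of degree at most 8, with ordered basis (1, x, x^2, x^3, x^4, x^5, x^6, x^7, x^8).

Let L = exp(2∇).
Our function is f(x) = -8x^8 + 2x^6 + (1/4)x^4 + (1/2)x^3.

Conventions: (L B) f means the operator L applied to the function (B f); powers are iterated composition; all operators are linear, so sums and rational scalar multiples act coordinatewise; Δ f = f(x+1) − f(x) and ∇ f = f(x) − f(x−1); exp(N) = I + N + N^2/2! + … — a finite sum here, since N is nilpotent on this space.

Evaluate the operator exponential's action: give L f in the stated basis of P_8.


g(x) = -8x^8 - 128x^7 - 446x^6 + 920x^5 + (13681/4)x^4 - (12699/2)x^3 - 5998x^2 + 11561x - 1341/2

order-1 term: -128x^7 + 448x^6 - 872x^5 + 1060x^4 - 814x^3 + 388x^2 - 105x + 25/2
order-2 term: -896x^6 + 5376x^5 - 15560x^4 + 26400x^3 - 26930x^2 + 15402x - 3815
order-3 term: -3584x^5 + 26880x^4 - 89280x^3 + 159840x^2 - 151704x + 60376
order-4 term: -8960x^4 + 71680x^3 - 232480x^2 + 356480x - 215644
order-5 term: -14336x^3 + 107520x^2 - 286336x + 267840
order-6 term: -14336x^2 + 86016x - 136064
order-7 term: -8192x + 28672
order-8 term: -2048
the series for exp(2∇) f terminates at order 8
exp(2∇) f = -8x^8 - 128x^7 - 446x^6 + 920x^5 + (13681/4)x^4 - (12699/2)x^3 - 5998x^2 + 11561x - 1341/2


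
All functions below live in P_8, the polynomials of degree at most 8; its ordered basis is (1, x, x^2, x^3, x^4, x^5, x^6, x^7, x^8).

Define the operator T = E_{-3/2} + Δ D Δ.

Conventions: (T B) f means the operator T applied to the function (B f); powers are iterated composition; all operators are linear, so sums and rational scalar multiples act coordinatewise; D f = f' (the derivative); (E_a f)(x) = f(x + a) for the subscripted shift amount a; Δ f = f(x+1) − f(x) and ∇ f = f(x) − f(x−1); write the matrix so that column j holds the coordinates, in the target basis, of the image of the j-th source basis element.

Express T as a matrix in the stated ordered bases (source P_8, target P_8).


image of 1: 1
image of x: x - 3/2
image of x^2: x^2 - 3x + 9/4
image of x^3: x^3 - (9/2)x^2 + (27/4)x + 21/8
image of x^4: x^4 - 6x^3 + (27/2)x^2 + (21/2)x + 465/16
image of x^5: x^5 - (15/2)x^4 + (45/2)x^3 + (105/4)x^2 + (2325/16)x + 1997/32
image of x^6: x^6 - 9x^5 + (135/4)x^4 + (105/2)x^3 + (6975/16)x^2 + (5991/16)x + 12249/64
image of x^7: x^7 - (21/2)x^6 + (189/4)x^5 + (735/8)x^4 + (16275/16)x^3 + (41937/32)x^2 + (85743/64)x + 53365/128
image of x^8: x^8 - 12x^7 + 63x^6 + 147x^5 + (16275/8)x^4 + (13979/4)x^3 + (85743/16)x^2 + (53365/16)x + 264609/256
each image's coordinates form column j of the matrix

the matrix is [[1, -3/2, 9/4, 21/8, 465/16, 1997/32, 12249/64, 53365/128, 264609/256]; [0, 1, -3, 27/4, 21/2, 2325/16, 5991/16, 85743/64, 53365/16]; [0, 0, 1, -9/2, 27/2, 105/4, 6975/16, 41937/32, 85743/16]; [0, 0, 0, 1, -6, 45/2, 105/2, 16275/16, 13979/4]; [0, 0, 0, 0, 1, -15/2, 135/4, 735/8, 16275/8]; [0, 0, 0, 0, 0, 1, -9, 189/4, 147]; [0, 0, 0, 0, 0, 0, 1, -21/2, 63]; [0, 0, 0, 0, 0, 0, 0, 1, -12]; [0, 0, 0, 0, 0, 0, 0, 0, 1]] (rows listed top to bottom)


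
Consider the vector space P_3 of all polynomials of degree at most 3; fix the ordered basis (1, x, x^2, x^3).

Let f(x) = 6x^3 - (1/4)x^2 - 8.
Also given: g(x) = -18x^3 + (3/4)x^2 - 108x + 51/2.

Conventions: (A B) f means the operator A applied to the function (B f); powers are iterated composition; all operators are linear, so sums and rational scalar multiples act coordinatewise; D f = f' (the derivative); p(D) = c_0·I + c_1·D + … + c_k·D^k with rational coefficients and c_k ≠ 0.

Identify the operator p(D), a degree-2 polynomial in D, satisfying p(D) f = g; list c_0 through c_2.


p(D) = -3·I − 3·D^2, i.e. c_0 = -3, c_1 = 0, c_2 = -3

D^0 f = 6x^3 - (1/4)x^2 - 8
D^1 f = 18x^2 - (1/2)x
D^2 f = 36x - 1/2
matching coefficients of g against c_0 f + c_1 Df + … from the top degree down determines the c_i
solution: c_0 = -3, c_1 = 0, c_2 = -3


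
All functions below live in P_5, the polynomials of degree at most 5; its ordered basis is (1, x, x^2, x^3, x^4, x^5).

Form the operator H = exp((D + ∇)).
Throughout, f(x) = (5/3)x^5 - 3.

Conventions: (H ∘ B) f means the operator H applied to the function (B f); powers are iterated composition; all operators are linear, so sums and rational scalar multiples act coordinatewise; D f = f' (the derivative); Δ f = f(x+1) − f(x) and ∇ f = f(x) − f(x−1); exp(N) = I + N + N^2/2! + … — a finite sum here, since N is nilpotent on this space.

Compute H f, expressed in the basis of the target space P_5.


the result is g(x) = (5/3)x^5 + (50/3)x^4 + 50x^3 + 50x^2 + (50/3)x + 2

order-1 term: (50/3)x^4 - (50/3)x^3 + (50/3)x^2 - (25/3)x + 5/3
order-2 term: (200/3)x^3 - 100x^2 + (275/3)x - 100/3
order-3 term: (400/3)x^2 - 200x + 350/3
order-4 term: (400/3)x - 400/3
order-5 term: 160/3
the series for exp((D + ∇)) f terminates at order 5
exp((D + ∇)) f = (5/3)x^5 + (50/3)x^4 + 50x^3 + 50x^2 + (50/3)x + 2


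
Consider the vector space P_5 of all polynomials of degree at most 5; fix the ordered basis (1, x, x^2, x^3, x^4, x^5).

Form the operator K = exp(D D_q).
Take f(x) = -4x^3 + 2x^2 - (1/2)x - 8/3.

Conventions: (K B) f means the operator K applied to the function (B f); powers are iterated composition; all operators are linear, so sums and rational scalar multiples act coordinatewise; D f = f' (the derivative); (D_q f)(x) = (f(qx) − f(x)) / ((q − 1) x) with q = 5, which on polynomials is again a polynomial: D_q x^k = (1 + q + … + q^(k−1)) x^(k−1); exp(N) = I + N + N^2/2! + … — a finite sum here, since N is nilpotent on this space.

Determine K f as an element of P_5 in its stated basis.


order-1 term: -248x + 12
the series for exp(D D_q) f terminates at order 1
exp(D D_q) f = -4x^3 + 2x^2 - (497/2)x + 28/3

g(x) = -4x^3 + 2x^2 - (497/2)x + 28/3


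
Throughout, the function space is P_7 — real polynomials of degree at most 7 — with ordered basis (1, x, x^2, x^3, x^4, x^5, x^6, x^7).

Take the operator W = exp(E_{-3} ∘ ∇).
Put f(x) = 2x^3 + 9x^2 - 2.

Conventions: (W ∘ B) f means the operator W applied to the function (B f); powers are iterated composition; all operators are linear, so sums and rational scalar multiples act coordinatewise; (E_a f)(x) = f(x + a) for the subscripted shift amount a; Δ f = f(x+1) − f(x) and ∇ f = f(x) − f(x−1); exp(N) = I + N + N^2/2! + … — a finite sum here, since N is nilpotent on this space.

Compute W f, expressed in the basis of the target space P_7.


order-1 term: 6x^2 - 24x + 11
order-2 term: 6x - 33
order-3 term: 2
the series for exp(E_{-3} ∘ ∇) f terminates at order 3
exp(E_{-3} ∘ ∇) f = 2x^3 + 15x^2 - 18x - 22

the result is g(x) = 2x^3 + 15x^2 - 18x - 22


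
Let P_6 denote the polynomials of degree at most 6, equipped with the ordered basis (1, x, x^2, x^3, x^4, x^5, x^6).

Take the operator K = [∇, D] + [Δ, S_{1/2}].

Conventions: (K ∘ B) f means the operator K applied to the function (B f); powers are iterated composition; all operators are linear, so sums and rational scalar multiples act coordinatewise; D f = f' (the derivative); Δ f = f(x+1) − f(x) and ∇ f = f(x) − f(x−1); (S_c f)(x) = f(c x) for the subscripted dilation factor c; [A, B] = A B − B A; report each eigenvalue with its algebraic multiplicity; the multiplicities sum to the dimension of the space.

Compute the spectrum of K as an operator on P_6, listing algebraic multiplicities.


λ = 0 (multiplicity 7)

image of 1: 0
image of x: -1/2
image of x^2: -(1/2)x - 3/4
image of x^3: -(3/8)x^2 - (9/8)x - 7/8
image of x^4: -(1/4)x^3 - (9/8)x^2 - (7/4)x - 15/16
image of x^5: -(5/32)x^4 - (15/16)x^3 - (35/16)x^2 - (75/32)x - 31/32
image of x^6: -(3/32)x^5 - (45/64)x^4 - (35/16)x^3 - (225/64)x^2 - (93/32)x - 63/64
the matrix is upper triangular; its diagonal is (0, 0, 0, 0, 0, 0, 0)
for a triangular matrix the eigenvalues are the diagonal entries, with algebraic multiplicity their repetition count


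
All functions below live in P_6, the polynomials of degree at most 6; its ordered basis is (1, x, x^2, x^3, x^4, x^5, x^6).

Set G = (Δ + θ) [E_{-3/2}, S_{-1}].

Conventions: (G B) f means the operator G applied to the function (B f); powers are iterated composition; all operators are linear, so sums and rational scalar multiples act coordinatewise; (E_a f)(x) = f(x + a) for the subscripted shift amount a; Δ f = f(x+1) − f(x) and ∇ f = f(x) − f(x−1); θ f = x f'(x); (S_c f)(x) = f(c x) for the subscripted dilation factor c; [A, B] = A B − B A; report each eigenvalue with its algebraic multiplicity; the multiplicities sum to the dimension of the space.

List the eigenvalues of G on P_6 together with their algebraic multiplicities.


image of 1: 0
image of x: 0
image of x^2: -6x - 6
image of x^3: 18x^2 + 18x + 9
image of x^4: -36x^3 - 36x^2 - 63x - 39
image of x^5: 60x^4 + 60x^3 + 225x^2 + 195x + 165/2
image of x^6: -90x^5 - 90x^4 - 585x^3 - 585x^2 - (4689/8)x - 1953/8
the matrix is upper triangular; its diagonal is (0, 0, 0, 0, 0, 0, 0)
for a triangular matrix the eigenvalues are the diagonal entries, with algebraic multiplicity their repetition count

λ = 0 (multiplicity 7)


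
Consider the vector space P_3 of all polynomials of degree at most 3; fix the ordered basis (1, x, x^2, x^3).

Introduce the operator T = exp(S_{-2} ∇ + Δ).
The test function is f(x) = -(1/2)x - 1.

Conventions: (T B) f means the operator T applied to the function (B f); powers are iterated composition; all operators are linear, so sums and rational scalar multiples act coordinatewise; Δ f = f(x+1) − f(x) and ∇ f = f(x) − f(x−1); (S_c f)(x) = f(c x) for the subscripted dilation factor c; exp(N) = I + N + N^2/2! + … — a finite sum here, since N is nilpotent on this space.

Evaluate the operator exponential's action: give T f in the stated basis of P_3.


g(x) = -(1/2)x - 2

order-1 term: -1
the series for exp(S_{-2} ∇ + Δ) f terminates at order 1
exp(S_{-2} ∇ + Δ) f = -(1/2)x - 2


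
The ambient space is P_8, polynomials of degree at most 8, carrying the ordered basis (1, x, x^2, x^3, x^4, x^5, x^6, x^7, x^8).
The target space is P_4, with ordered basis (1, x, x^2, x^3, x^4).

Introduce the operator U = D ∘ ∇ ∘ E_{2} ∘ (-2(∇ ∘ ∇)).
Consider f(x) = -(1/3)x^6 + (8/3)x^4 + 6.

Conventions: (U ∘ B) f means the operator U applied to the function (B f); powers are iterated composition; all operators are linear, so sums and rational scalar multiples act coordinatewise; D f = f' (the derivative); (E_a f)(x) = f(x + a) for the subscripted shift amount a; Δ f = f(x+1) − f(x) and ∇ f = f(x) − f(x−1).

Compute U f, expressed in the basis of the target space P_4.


the result is g(x) = 240x^2 + 240x - 8

∇ f = -2x^5 + 5x^4 + 4x^3 - 11x^2 + (26/3)x - 7/3
∇ ∇ f = -10x^4 + 40x^3 - 38x^2 - 4x + 50/3
(-2(∇ ∘ ∇)) f = 20x^4 - 80x^3 + 76x^2 + 8x - 100/3
E_{2} (-2(∇ ∘ ∇)) f = 20x^4 + 80x^3 + 76x^2 - 8x - 100/3
∇ E_{2} (-2(∇ ∘ ∇)) f = 80x^3 + 120x^2 - 8x - 24
D ∇ E_{2} (-2(∇ ∘ ∇)) f = 240x^2 + 240x - 8


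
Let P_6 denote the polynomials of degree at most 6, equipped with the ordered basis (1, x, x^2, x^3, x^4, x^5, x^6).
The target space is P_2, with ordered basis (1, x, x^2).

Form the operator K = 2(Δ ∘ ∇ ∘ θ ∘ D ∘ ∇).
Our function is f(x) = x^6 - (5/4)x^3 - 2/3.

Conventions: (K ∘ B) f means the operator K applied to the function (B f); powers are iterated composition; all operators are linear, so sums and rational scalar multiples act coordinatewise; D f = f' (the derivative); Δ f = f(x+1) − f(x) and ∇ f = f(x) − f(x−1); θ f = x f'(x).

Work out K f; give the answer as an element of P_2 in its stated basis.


∇ f = 6x^5 - 15x^4 + 20x^3 - (75/4)x^2 + (39/4)x - 9/4
D ∇ f = 30x^4 - 60x^3 + 60x^2 - (75/2)x + 39/4
θ D ∇ f = 120x^4 - 180x^3 + 120x^2 - (75/2)x
∇ θ D ∇ f = 480x^3 - 1260x^2 + 1260x - 915/2
Δ ∇ θ D ∇ f = 1440x^2 - 1080x + 480
(2(Δ ∘ ∇ ∘ θ ∘ D ∘ ∇)) f = 2880x^2 - 2160x + 960

the result is g(x) = 2880x^2 - 2160x + 960


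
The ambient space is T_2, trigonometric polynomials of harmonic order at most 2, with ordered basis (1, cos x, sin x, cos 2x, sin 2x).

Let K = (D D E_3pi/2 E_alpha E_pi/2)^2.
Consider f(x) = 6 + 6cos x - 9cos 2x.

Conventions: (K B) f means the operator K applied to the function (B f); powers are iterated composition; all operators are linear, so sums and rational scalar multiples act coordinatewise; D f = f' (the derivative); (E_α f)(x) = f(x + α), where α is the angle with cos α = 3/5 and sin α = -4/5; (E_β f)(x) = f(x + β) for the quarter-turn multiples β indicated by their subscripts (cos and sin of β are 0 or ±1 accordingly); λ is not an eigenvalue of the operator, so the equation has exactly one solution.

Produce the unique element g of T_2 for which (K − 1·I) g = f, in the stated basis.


write g with unknown coordinates in the stated basis and equate coefficients in (K − 1·I) g = f
solving from the highest basis element down gives g = -6 - 3cos x - (9/4)sin x + (9057/19721)cos 2x - (5376/19721)sin 2x
check: K g = 3cos x - (9/4)sin x - (168432/19721)cos 2x - (5376/19721)sin 2x
so K g − 1·g = 6 + 6cos x - 9cos 2x = f ✓

the result is g(x) = -6 - 3cos x - (9/4)sin x + (9057/19721)cos 2x - (5376/19721)sin 2x


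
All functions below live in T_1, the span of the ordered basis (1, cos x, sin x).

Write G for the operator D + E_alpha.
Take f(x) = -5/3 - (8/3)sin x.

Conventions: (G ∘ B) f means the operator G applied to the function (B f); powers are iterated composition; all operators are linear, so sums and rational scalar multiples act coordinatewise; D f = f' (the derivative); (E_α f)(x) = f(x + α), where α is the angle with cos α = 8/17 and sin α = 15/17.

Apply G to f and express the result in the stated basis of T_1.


g(x) = -5/3 - (256/51)cos x - (64/51)sin x

D f = -(8/3)cos x
E_alpha f = -5/3 - (40/17)cos x - (64/51)sin x
(D + E_alpha) f = -5/3 - (256/51)cos x - (64/51)sin x
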